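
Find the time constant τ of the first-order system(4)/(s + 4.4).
First-order system: τ = -1/pole. Pole = -4.4. τ = -1/(-4.4) = 0.2273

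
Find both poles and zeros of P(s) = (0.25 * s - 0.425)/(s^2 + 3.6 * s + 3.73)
Set denominator = 0: s^2 + 3.6*s + 3.73 = 0 → Poles: -1.8 + 0.7j, -1.8 - 0.7j
Set numerator = 0: 0.25*s - 0.425 = 0 → Zeros: 1.7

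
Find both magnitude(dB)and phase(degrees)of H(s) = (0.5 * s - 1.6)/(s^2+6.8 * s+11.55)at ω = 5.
Substitute s = j*5: H(j5) = 0.0796767 + 0.0155397j.
|H| = 20*log₁₀(sqrt(Re²+Im²)) = -21.81 dB.
∠H = atan2(Im, Re) = 11.04°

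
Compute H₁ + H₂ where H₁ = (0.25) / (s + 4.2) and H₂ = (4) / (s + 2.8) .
Parallel: H = H₁ + H₂ = (n₁·d₂ + n₂·d₁)/(d₁·d₂).
n₁·d₂ = 0.25*s + 0.7. n₂·d₁ = 4*s + 16.8. Sum = 4.25*s + 17.5. d₁·d₂ = s^2 + 7*s + 11.76.
H(s) = (4.25*s + 17.5)/(s^2 + 7*s + 11.76)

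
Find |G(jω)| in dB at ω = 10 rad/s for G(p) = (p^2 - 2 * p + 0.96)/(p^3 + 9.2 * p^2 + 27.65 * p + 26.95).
Substitute p = j*10: G(j10) = 0.0779095 - 0.0407228j.
|G(j10)| = sqrt(Re² + Im²) = 0.08791.
20*log₁₀(0.08791) = -21.12 dB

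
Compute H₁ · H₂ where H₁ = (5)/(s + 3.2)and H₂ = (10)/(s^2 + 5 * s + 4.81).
Series: H = H₁ · H₂ = (n₁·n₂)/(d₁·d₂).
Num: n₁·n₂ = 50. Den: d₁·d₂ = s^3 + 8.2*s^2 + 20.81*s + 15.392.
H(s) = (50)/(s^3 + 8.2*s^2 + 20.81*s + 15.392)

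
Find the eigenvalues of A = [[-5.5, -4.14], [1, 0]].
Eigenvalues solve det(λI - A) = 0.
Characteristic polynomial: λ^2 + 5.5*λ + 4.14 = 0.
Factor: (λ + 4.6)(λ + 0.9) = 0.
Roots: -0.9, -4.6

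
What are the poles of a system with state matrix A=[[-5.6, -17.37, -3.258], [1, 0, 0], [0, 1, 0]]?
Eigenvalues solve det(λI - A) = 0.
Characteristic polynomial: λ^3 + 5.6*λ^2 + 17.37*λ + 3.258 = 0.
Factor: (λ + 0.2)(λ^2 + 5.4*λ + 16.29) = 0.
Roots: -0.2, -2.7 + 3j, -2.7 - 3j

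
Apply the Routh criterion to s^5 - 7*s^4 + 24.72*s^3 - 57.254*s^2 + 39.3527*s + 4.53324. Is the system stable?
Routh array:
s^5: [1, 24.72, 39.3527]; s^4: [-7, -57.254, 4.53324]; s^3: [16.5409, 40.0003]; s^2: [-40.3261, 4.53324]; s^1: [41.8597]; s^0: [4.53324]
First column: [1, -7, 16.5409, -40.3261, 41.8597, 4.53324]. Sign changes = 4.
No, unstable (4 RHP root(s))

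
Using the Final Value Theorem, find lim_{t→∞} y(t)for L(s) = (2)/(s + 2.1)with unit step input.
FVT: lim_{t→∞} y(t) = lim_{s→0} s*Y(s) where Y(s) = L(s)/s.
= lim_{s→0} L(s) = L(0) = num(0)/den(0) = 2/2.1 = 0.9524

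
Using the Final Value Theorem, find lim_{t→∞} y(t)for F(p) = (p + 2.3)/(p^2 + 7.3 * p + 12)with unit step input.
FVT: lim_{t→∞} y(t) = lim_{p→0} p*Y(p) where Y(p) = F(p)/p.
= lim_{p→0} F(p) = F(0) = num(0)/den(0) = 2.3/12 = 0.1917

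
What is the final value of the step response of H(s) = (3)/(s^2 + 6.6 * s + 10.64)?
FVT: lim_{t→∞} y(t) = lim_{s→0} s*Y(s) where Y(s) = H(s)/s.
= lim_{s→0} H(s) = H(0) = num(0)/den(0) = 3/10.64 = 0.282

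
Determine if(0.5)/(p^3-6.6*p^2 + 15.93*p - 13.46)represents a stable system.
Denominator: p^3 - 6.6*p^2 + 15.93*p - 13.46 = (p - 2)(p^2 - 4.6*p + 6.73). Poles: 2, 2.3 + 1.2j, 2.3 - 1.2j. All Re(p)<0: No (unstable)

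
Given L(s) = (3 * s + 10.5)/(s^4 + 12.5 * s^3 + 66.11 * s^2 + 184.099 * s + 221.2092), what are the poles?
Set denominator = 0: s^4 + 12.5*s^3 + 66.11*s^2 + 184.099*s + 221.2092 = (s + 4.3)(s + 3.6)(s^2 + 4.6*s + 14.29) = 0 → Poles: -2.3 + 3j, -2.3 - 3j, -3.6, -4.3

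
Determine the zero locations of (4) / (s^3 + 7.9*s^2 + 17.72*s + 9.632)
Numerator is a nonzero constant (4) → Zeros: none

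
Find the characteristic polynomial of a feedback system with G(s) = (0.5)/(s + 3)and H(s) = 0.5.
Characteristic poly = G_den * H_den + G_num * H_num = (s + 3) + (0.25) = s + 3.25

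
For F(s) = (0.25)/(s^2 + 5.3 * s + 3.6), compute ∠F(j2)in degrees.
Substitute s = j*2: F(j2) = -0.000888731 - 0.0235514j.
∠F(j2) = atan2(Im, Re) = atan2(-0.0235514, -0.000888731) = -92.16°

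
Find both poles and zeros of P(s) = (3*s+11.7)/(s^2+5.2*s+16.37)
Set denominator = 0: s^2 + 5.2*s + 16.37 = 0 → Poles: -2.6 + 3.1j, -2.6 - 3.1j
Set numerator = 0: 3*s + 11.7 = 0 → Zeros: -3.9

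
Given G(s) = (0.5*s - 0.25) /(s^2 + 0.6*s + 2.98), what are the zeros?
Set numerator = 0: 0.5*s - 0.25 = 0 → Zeros: 0.5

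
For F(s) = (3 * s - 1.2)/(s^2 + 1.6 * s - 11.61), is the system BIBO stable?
Denominator: s^2 + 1.6*s - 11.61 = (s - 2.7)(s + 4.3). Poles: -4.3, 2.7. All Re(p)<0: No (unstable)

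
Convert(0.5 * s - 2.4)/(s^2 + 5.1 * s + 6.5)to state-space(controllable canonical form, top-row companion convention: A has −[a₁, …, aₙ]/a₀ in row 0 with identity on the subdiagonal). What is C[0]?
Reachable canonical form: C = numerator coefficients (right-aligned, zero-padded to length n).
num = 0.5*s - 2.4, C = [[0.5, -2.4]].
C[0] = 0.5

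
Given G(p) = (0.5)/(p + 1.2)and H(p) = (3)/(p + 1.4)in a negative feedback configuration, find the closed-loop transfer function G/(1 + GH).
Closed-loop T = G/(1+GH).
Numerator: G_num * H_den = 0.5*p + 0.7.
Denominator: G_den * H_den + G_num * H_num = (p^2 + 2.6*p + 1.68) + (1.5) = p^2 + 2.6*p + 3.18.
T(p) = (0.5*p + 0.7)/(p^2 + 2.6*p + 3.18)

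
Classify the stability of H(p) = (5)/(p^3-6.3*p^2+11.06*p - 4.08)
Denominator: p^3 - 6.3*p^2 + 11.06*p - 4.08 = (p - 3.4)(p - 2.4)(p - 0.5). Poles: 0.5, 2.4, 3.4. Unstable (3 pole(s) in RHP)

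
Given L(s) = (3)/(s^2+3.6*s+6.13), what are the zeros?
Numerator is a nonzero constant (3) → Zeros: none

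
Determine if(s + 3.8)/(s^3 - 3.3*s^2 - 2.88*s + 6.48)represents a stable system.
Denominator: s^3 - 3.3*s^2 - 2.88*s + 6.48 = (s - 1.2)(s + 1.5)(s - 3.6). Poles: -1.5, 1.2, 3.6. All Re(p)<0: No (unstable)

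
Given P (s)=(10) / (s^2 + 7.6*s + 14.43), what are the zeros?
Numerator is a nonzero constant (10) → Zeros: none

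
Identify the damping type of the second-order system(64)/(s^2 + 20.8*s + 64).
Standard form: ωn²/(s²+2ζωn·s+ωn²) gives ωn=8, ζ=1.3.
Overdamped (ζ = 1.3 > 1)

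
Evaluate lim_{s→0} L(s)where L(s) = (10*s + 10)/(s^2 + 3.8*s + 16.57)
DC gain = L(0) = num(0)/den(0) = 10/16.57 = 0.6035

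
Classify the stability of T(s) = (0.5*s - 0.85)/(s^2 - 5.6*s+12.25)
Denominator: s^2 - 5.6*s + 12.25. Poles: 2.8 + 2.1j, 2.8 - 2.1j. Unstable (2 pole(s) in RHP)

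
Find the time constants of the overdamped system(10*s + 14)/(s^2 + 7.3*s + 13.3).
Overdamped: real poles at -3.5, -3.8. τ = -1/pole → τ₁ = 0.2857, τ₂ = 0.2632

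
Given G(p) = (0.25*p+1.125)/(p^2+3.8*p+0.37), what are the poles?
Set denominator = 0: p^2 + 3.8*p + 0.37 = (p + 0.1)(p + 3.7) = 0 → Poles: -0.1, -3.7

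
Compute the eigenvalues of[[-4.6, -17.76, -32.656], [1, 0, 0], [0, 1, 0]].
Eigenvalues solve det(λI - A) = 0.
Characteristic polynomial: λ^3 + 4.6*λ^2 + 17.76*λ + 32.656 = 0.
Factor: (λ + 2.6)(λ^2 + 2*λ + 12.56) = 0.
Roots: -1 + 3.4j, -1 - 3.4j, -2.6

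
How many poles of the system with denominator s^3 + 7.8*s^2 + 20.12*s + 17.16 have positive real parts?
s^3 + 7.8*s^2 + 20.12*s + 17.16 = (s + 3)(s + 2.6)(s + 2.2). Poles: -2.2, -2.6, -3. RHP poles (Re>0): 0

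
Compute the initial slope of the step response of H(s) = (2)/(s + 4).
IVT: y'(0⁺) = lim_{s→∞} s²·Y(s) = lim_{s→∞} s·H(s).
deg(num) = 0, deg(den) = 1, relative degree = 1, so s·H(s) → (leading num)/(leading den) = 2/1 = 2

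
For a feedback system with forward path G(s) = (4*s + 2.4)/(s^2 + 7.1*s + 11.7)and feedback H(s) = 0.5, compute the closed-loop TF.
Closed-loop T = G/(1+GH).
Numerator: G_num * H_den = 4*s + 2.4.
Denominator: G_den * H_den + G_num * H_num = (s^2 + 7.1*s + 11.7) + (2*s + 1.2) = s^2 + 9.1*s + 12.9.
T(s) = (4*s + 2.4)/(s^2 + 9.1*s + 12.9)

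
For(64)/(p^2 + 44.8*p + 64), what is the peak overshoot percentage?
Standard form: ωn²/(p²+2ζωn·p+ωn²) → ωn = 8, ζ = 2.8.
ζ ≥ 1, so the response is non-oscillatory: peak overshoot = 0%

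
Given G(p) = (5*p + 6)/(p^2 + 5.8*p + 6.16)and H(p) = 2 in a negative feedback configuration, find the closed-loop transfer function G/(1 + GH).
Closed-loop T = G/(1+GH).
Numerator: G_num * H_den = 5*p + 6.
Denominator: G_den * H_den + G_num * H_num = (p^2 + 5.8*p + 6.16) + (10*p + 12) = p^2 + 15.8*p + 18.16.
T(p) = (5*p + 6)/(p^2 + 15.8*p + 18.16)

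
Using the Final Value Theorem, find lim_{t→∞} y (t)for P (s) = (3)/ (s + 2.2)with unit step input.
FVT: lim_{t→∞} y(t) = lim_{s→0} s*Y(s) where Y(s) = P(s)/s.
= lim_{s→0} P(s) = P(0) = num(0)/den(0) = 3/2.2 = 1.364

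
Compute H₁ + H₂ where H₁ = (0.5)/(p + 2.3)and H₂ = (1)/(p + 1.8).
Parallel: H = H₁ + H₂ = (n₁·d₂ + n₂·d₁)/(d₁·d₂).
n₁·d₂ = 0.5*p + 0.9. n₂·d₁ = p + 2.3. Sum = 1.5*p + 3.2. d₁·d₂ = p^2 + 4.1*p + 4.14.
H(p) = (1.5*p + 3.2)/(p^2 + 4.1*p + 4.14)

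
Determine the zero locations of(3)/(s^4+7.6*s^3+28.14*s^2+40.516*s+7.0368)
Numerator is a nonzero constant (3) → Zeros: none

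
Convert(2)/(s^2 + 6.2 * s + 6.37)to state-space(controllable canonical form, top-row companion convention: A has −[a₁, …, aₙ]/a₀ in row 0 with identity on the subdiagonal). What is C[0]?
Reachable canonical form: C = numerator coefficients (right-aligned, zero-padded to length n).
num = 2, C = [[0, 2]].
C[0] = 0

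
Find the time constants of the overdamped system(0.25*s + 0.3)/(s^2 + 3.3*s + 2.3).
Overdamped: real poles at -1, -2.3. τ = -1/pole → τ₁ = 1, τ₂ = 0.4348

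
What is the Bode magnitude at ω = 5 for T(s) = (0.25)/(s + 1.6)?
Substitute s = j*5: T(j5) = 0.0145138 - 0.0453556j.
|T(j5)| = sqrt(Re² + Im²) = 0.04762.
20*log₁₀(0.04762) = -26.44 dB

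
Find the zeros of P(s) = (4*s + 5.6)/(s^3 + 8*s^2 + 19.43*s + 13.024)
Set numerator = 0: 4*s + 5.6 = 0 → Zeros: -1.4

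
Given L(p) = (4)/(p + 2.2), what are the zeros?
Numerator is a nonzero constant (4) → Zeros: none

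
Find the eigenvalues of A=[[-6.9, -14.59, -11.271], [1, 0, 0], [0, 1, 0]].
Eigenvalues solve det(λI - A) = 0.
Characteristic polynomial: λ^3 + 6.9*λ^2 + 14.59*λ + 11.271 = 0.
Factor: (λ + 3.9)(λ^2 + 3*λ + 2.89) = 0.
Roots: -1.5 + 0.8j, -1.5 - 0.8j, -3.9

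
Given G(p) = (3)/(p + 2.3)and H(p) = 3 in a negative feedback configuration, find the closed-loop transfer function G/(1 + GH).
Closed-loop T = G/(1+GH).
Numerator: G_num * H_den = 3.
Denominator: G_den * H_den + G_num * H_num = (p + 2.3) + (9) = p + 11.3.
T(p) = (3)/(p + 11.3)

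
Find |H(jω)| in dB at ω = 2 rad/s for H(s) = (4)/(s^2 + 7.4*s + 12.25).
Substitute s = j*2: H(j2) = 0.114942 - 0.206198j.
|H(j2)| = sqrt(Re² + Im²) = 0.2361.
20*log₁₀(0.2361) = -12.54 dB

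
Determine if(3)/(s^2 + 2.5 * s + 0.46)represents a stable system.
Denominator: s^2 + 2.5*s + 0.46 = (s + 2.3)(s + 0.2). Poles: -0.2, -2.3. All Re(p)<0: Yes (stable)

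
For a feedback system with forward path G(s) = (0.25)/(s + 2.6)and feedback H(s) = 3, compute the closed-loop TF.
Closed-loop T = G/(1+GH).
Numerator: G_num * H_den = 0.25.
Denominator: G_den * H_den + G_num * H_num = (s + 2.6) + (0.75) = s + 3.35.
T(s) = (0.25)/(s + 3.35)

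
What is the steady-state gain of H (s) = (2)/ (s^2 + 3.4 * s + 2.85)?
DC gain = H(0) = num(0)/den(0) = 2/2.85 = 0.7018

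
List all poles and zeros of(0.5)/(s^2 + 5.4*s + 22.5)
Set denominator = 0: s^2 + 5.4*s + 22.5 = 0 → Poles: -2.7 + 3.9j, -2.7 - 3.9j
Numerator is a nonzero constant (0.5) → Zeros: none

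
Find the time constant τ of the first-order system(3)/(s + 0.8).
First-order system: τ = -1/pole. Pole = -0.8. τ = -1/(-0.8) = 1.25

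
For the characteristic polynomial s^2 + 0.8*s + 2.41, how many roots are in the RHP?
Poles: -0.4 + 1.5j, -0.4 - 1.5j. RHP poles (Re>0): 0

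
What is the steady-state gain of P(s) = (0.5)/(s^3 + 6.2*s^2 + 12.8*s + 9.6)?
DC gain = P(0) = num(0)/den(0) = 0.5/9.6 = 0.05208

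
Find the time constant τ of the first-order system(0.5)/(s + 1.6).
First-order system: τ = -1/pole. Pole = -1.6. τ = -1/(-1.6) = 0.625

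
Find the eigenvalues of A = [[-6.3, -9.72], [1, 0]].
Eigenvalues solve det(λI - A) = 0.
Characteristic polynomial: λ^2 + 6.3*λ + 9.72 = 0.
Factor: (λ + 2.7)(λ + 3.6) = 0.
Roots: -2.7, -3.6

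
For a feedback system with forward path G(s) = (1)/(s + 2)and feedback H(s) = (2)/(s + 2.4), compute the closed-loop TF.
Closed-loop T = G/(1+GH).
Numerator: G_num * H_den = s + 2.4.
Denominator: G_den * H_den + G_num * H_num = (s^2 + 4.4*s + 4.8) + (2) = s^2 + 4.4*s + 6.8.
T(s) = (s + 2.4)/(s^2 + 4.4*s + 6.8)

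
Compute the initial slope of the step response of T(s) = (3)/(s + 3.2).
IVT: y'(0⁺) = lim_{s→∞} s²·Y(s) = lim_{s→∞} s·T(s).
deg(num) = 0, deg(den) = 1, relative degree = 1, so s·T(s) → (leading num)/(leading den) = 3/1 = 3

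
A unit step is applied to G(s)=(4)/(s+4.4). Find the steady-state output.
FVT: lim_{t→∞} y(t) = lim_{s→0} s*Y(s) where Y(s) = G(s)/s.
= lim_{s→0} G(s) = G(0) = num(0)/den(0) = 4/4.4 = 0.9091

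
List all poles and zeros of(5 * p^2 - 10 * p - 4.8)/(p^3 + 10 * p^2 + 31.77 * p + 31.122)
Set denominator = 0: p^3 + 10*p^2 + 31.77*p + 31.122 = (p + 3.9)(p + 4.2)(p + 1.9) = 0 → Poles: -1.9, -3.9, -4.2
Set numerator = 0: 5*p^2 - 10*p - 4.8 = 5*(p - 2.4)(p + 0.4) = 0 → Zeros: -0.4, 2.4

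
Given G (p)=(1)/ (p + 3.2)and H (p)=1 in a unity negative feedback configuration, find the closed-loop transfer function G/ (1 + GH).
Closed-loop T = G/(1+GH).
Numerator: G_num * H_den = 1.
Denominator: G_den * H_den + G_num * H_num = (p + 3.2) + (1) = p + 4.2.
T(p) = (1)/(p + 4.2)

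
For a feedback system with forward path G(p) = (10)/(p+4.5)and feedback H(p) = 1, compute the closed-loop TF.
Closed-loop T = G/(1+GH).
Numerator: G_num * H_den = 10.
Denominator: G_den * H_den + G_num * H_num = (p + 4.5) + (10) = p + 14.5.
T(p) = (10)/(p + 14.5)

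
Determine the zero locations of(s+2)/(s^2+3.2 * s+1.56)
Set numerator = 0: s + 2 = 0 → Zeros: -2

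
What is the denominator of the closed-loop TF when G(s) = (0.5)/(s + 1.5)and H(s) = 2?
Characteristic poly = G_den * H_den + G_num * H_num = (s + 1.5) + (1) = s + 2.5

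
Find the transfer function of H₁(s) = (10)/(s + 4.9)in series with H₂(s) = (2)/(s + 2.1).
Series: H = H₁ · H₂ = (n₁·n₂)/(d₁·d₂).
Num: n₁·n₂ = 20. Den: d₁·d₂ = s^2 + 7*s + 10.29.
H(s) = (20)/(s^2 + 7*s + 10.29)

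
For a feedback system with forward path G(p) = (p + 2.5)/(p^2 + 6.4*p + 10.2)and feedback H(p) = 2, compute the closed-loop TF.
Closed-loop T = G/(1+GH).
Numerator: G_num * H_den = p + 2.5.
Denominator: G_den * H_den + G_num * H_num = (p^2 + 6.4*p + 10.2) + (2*p + 5) = p^2 + 8.4*p + 15.2.
T(p) = (p + 2.5)/(p^2 + 8.4*p + 15.2)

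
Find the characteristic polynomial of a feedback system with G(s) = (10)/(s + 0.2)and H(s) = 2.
Characteristic poly = G_den * H_den + G_num * H_num = (s + 0.2) + (20) = s + 20.2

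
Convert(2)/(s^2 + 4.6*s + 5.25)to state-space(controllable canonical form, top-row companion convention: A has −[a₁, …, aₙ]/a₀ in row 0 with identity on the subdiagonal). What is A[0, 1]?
Reachable canonical form for den = s^2 + 4.6*s + 5.25: top row of A = -[a₁,a₂,...,aₙ]/a₀, ones on the subdiagonal, zeros elsewhere.
A = [[-4.6, -5.25], [1, 0]].
A[0,1] = -5.25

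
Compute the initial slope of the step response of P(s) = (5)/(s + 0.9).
IVT: y'(0⁺) = lim_{s→∞} s²·Y(s) = lim_{s→∞} s·P(s).
deg(num) = 0, deg(den) = 1, relative degree = 1, so s·P(s) → (leading num)/(leading den) = 5/1 = 5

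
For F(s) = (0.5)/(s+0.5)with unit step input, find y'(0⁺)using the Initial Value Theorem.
IVT: y'(0⁺) = lim_{s→∞} s²·Y(s) = lim_{s→∞} s·F(s).
deg(num) = 0, deg(den) = 1, relative degree = 1, so s·F(s) → (leading num)/(leading den) = 0.5/1 = 0.5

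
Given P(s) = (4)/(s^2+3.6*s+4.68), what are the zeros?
Numerator is a nonzero constant (4) → Zeros: none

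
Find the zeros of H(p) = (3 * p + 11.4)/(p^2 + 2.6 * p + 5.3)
Set numerator = 0: 3*p + 11.4 = 0 → Zeros: -3.8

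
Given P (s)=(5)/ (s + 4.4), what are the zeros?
Numerator is a nonzero constant (5) → Zeros: none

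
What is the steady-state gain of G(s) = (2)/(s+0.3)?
DC gain = G(0) = num(0)/den(0) = 2/0.3 = 6.667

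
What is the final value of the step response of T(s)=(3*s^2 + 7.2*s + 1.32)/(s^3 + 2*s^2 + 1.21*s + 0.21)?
FVT: lim_{t→∞} y(t) = lim_{s→0} s*Y(s) where Y(s) = T(s)/s.
= lim_{s→0} T(s) = T(0) = num(0)/den(0) = 1.32/0.21 = 6.286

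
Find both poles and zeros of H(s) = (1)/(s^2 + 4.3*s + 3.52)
Set denominator = 0: s^2 + 4.3*s + 3.52 = (s + 1.1)(s + 3.2) = 0 → Poles: -1.1, -3.2
Numerator is a nonzero constant (1) → Zeros: none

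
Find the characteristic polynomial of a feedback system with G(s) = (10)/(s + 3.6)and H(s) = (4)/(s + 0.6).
Characteristic poly = G_den * H_den + G_num * H_num = (s^2 + 4.2*s + 2.16) + (40) = s^2 + 4.2*s + 42.16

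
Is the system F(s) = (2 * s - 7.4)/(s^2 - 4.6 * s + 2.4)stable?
Denominator: s^2 - 4.6*s + 2.4 = (s - 0.6)(s - 4). Poles: 0.6, 4. All Re(p)<0: No (unstable)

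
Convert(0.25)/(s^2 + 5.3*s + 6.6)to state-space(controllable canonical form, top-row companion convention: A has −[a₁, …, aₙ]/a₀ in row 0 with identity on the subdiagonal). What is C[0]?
Reachable canonical form: C = numerator coefficients (right-aligned, zero-padded to length n).
num = 0.25, C = [[0, 0.25]].
C[0] = 0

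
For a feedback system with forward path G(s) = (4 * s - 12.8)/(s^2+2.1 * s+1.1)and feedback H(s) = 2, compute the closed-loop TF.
Closed-loop T = G/(1+GH).
Numerator: G_num * H_den = 4*s - 12.8.
Denominator: G_den * H_den + G_num * H_num = (s^2 + 2.1*s + 1.1) + (8*s - 25.6) = s^2 + 10.1*s - 24.5.
T(s) = (4*s - 12.8)/(s^2 + 10.1*s - 24.5)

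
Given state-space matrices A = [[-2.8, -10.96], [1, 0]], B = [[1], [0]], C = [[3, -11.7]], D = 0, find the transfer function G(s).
G(s) = C(sI - A)⁻¹B + D.
Characteristic polynomial det(sI - A) = s^2 + 2.8*s + 10.96.
Numerator from C·adj(sI-A)·B + D·det(sI-A) = 3*s - 11.7.
G(s) = (3*s - 11.7)/(s^2 + 2.8*s + 10.96)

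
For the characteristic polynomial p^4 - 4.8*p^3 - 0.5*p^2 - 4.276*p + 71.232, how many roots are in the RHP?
p^4 - 4.8*p^3 - 0.5*p^2 - 4.276*p + 71.232 = (p - 3.2)(p - 4.2)(p^2 + 2.6*p + 5.3). Poles: -1.3 + 1.9j, -1.3 - 1.9j, 3.2, 4.2. RHP poles (Re>0): 2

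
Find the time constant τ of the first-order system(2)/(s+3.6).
First-order system: τ = -1/pole. Pole = -3.6. τ = -1/(-3.6) = 0.2778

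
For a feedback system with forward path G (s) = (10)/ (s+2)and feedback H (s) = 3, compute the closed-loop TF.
Closed-loop T = G/(1+GH).
Numerator: G_num * H_den = 10.
Denominator: G_den * H_den + G_num * H_num = (s + 2) + (30) = s + 32.
T(s) = (10)/(s + 32)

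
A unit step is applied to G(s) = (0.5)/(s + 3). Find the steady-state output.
FVT: lim_{t→∞} y(t) = lim_{s→0} s*Y(s) where Y(s) = G(s)/s.
= lim_{s→0} G(s) = G(0) = num(0)/den(0) = 0.5/3 = 0.1667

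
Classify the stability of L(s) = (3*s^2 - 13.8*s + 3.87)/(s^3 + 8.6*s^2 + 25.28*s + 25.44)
Denominator: s^3 + 8.6*s^2 + 25.28*s + 25.44 = (s + 3)(s^2 + 5.6*s + 8.48). Poles: -2.8 + 0.8j, -2.8 - 0.8j, -3. Stable (all poles in LHP)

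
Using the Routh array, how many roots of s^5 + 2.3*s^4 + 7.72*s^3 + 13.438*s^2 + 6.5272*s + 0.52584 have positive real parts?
Routh array:
s^5: [1, 7.72, 6.5272]; s^4: [2.3, 13.438, 0.52584]; s^3: [1.87739, 6.29857]; s^2: [5.72159, 0.52584]; s^1: [6.12603]; s^0: [0.52584]
First column: [1, 2.3, 1.87739, 5.72159, 6.12603, 0.52584]. Sign changes = RHP roots = 0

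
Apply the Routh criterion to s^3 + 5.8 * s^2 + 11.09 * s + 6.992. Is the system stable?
Routh array:
s^3: [1, 11.09]; s^2: [5.8, 6.992]; s^1: [9.88448]; s^0: [6.992]
First column: [1, 5.8, 9.88448, 6.992]. Sign changes = 0.
Yes, stable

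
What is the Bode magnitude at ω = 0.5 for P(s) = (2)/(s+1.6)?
Substitute s = j*0.5: P(j0.5) = 1.13879 - 0.355872j.
|P(j0.5)| = sqrt(Re² + Im²) = 1.193.
20*log₁₀(1.193) = 1.53 dB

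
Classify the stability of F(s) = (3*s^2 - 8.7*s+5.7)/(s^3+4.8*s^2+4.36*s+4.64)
Denominator: s^3 + 4.8*s^2 + 4.36*s + 4.64 = (s + 4)(s^2 + 0.8*s + 1.16). Poles: -0.4 + 1j, -0.4 - 1j, -4. Stable (all poles in LHP)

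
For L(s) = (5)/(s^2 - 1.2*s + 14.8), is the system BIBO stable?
Denominator: s^2 - 1.2*s + 14.8. Poles: 0.6 + 3.8j, 0.6 - 3.8j. All Re(p)<0: No (unstable)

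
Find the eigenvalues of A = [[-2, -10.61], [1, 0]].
Eigenvalues solve det(λI - A) = 0.
Characteristic polynomial: λ^2 + 2*λ + 10.61 = 0.
Roots: -1 + 3.1j, -1 - 3.1j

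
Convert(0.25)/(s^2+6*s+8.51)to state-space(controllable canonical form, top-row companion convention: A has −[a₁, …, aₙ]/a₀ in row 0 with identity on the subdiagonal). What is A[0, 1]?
Reachable canonical form for den = s^2 + 6*s + 8.51: top row of A = -[a₁,a₂,...,aₙ]/a₀, ones on the subdiagonal, zeros elsewhere.
A = [[-6, -8.51], [1, 0]].
A[0,1] = -8.51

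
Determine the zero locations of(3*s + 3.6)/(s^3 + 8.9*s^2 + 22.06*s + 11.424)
Set numerator = 0: 3*s + 3.6 = 0 → Zeros: -1.2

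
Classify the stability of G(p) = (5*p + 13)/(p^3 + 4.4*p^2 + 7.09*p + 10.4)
Denominator: p^3 + 4.4*p^2 + 7.09*p + 10.4 = (p + 3.2)(p^2 + 1.2*p + 3.25). Poles: -0.6 + 1.7j, -0.6 - 1.7j, -3.2. Stable (all poles in LHP)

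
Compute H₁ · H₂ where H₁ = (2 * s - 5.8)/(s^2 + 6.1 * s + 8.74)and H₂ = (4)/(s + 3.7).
Series: H = H₁ · H₂ = (n₁·n₂)/(d₁·d₂).
Num: n₁·n₂ = 8*s - 23.2. Den: d₁·d₂ = s^3 + 9.8*s^2 + 31.31*s + 32.338.
H(s) = (8*s - 23.2)/(s^3 + 9.8*s^2 + 31.31*s + 32.338)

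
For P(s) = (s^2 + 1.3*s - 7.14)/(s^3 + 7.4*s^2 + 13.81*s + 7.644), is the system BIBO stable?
Denominator: s^3 + 7.4*s^2 + 13.81*s + 7.644 = (s + 1.3)(s + 1.2)(s + 4.9). Poles: -1.2, -1.3, -4.9. All Re(p)<0: Yes (stable)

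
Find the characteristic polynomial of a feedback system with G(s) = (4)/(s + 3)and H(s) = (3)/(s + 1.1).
Characteristic poly = G_den * H_den + G_num * H_num = (s^2 + 4.1*s + 3.3) + (12) = s^2 + 4.1*s + 15.3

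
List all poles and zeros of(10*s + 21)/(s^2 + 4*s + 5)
Set denominator = 0: s^2 + 4*s + 5 = 0 → Poles: -2 + 1j, -2 - 1j
Set numerator = 0: 10*s + 21 = 0 → Zeros: -2.1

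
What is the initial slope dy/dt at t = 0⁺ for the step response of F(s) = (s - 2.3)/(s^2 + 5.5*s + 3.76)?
IVT: y'(0⁺) = lim_{s→∞} s²·Y(s) = lim_{s→∞} s·F(s).
deg(num) = 1, deg(den) = 2, relative degree = 1, so s·F(s) → (leading num)/(leading den) = 1/1 = 1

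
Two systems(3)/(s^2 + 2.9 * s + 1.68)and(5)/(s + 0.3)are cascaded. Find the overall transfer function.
Series: H = H₁ · H₂ = (n₁·n₂)/(d₁·d₂).
Num: n₁·n₂ = 15. Den: d₁·d₂ = s^3 + 3.2*s^2 + 2.55*s + 0.504.
H(s) = (15)/(s^3 + 3.2*s^2 + 2.55*s + 0.504)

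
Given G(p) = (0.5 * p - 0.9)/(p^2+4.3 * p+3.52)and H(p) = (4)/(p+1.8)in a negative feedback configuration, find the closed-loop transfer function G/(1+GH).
Closed-loop T = G/(1+GH).
Numerator: G_num * H_den = 0.5*p^2 - 1.62.
Denominator: G_den * H_den + G_num * H_num = (p^3 + 6.1*p^2 + 11.26*p + 6.336) + (2*p - 3.6) = p^3 + 6.1*p^2 + 13.26*p + 2.736.
T(p) = (0.5*p^2 - 1.62)/(p^3 + 6.1*p^2 + 13.26*p + 2.736)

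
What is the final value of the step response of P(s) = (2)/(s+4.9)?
FVT: lim_{t→∞} y(t) = lim_{s→0} s*Y(s) where Y(s) = P(s)/s.
= lim_{s→0} P(s) = P(0) = num(0)/den(0) = 2/4.9 = 0.4082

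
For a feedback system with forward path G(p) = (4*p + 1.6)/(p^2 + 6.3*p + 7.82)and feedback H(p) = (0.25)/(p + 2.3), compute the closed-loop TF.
Closed-loop T = G/(1+GH).
Numerator: G_num * H_den = 4*p^2 + 10.8*p + 3.68.
Denominator: G_den * H_den + G_num * H_num = (p^3 + 8.6*p^2 + 22.31*p + 17.986) + (p + 0.4) = p^3 + 8.6*p^2 + 23.31*p + 18.386.
T(p) = (4*p^2 + 10.8*p + 3.68)/(p^3 + 8.6*p^2 + 23.31*p + 18.386)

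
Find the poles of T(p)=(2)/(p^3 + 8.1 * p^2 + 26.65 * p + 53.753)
Set denominator = 0: p^3 + 8.1*p^2 + 26.65*p + 53.753 = (p + 4.9)(p^2 + 3.2*p + 10.97) = 0 → Poles: -1.6 + 2.9j, -1.6 - 2.9j, -4.9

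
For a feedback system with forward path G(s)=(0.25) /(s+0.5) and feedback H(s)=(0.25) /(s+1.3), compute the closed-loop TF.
Closed-loop T = G/(1+GH).
Numerator: G_num * H_den = 0.25*s + 0.325.
Denominator: G_den * H_den + G_num * H_num = (s^2 + 1.8*s + 0.65) + (0.0625) = s^2 + 1.8*s + 0.7125.
T(s) = (0.25*s + 0.325)/(s^2 + 1.8*s + 0.7125)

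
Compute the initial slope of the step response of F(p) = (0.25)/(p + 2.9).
IVT: y'(0⁺) = lim_{p→∞} p²·Y(p) = lim_{p→∞} p·F(p).
deg(num) = 0, deg(den) = 1, relative degree = 1, so p·F(p) → (leading num)/(leading den) = 0.25/1 = 0.25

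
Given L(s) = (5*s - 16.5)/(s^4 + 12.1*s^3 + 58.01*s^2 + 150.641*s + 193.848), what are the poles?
Set denominator = 0: s^4 + 12.1*s^3 + 58.01*s^2 + 150.641*s + 193.848 = (s + 4.1)(s + 4.8)(s^2 + 3.2*s + 9.85) = 0 → Poles: -1.6 + 2.7j, -1.6 - 2.7j, -4.1, -4.8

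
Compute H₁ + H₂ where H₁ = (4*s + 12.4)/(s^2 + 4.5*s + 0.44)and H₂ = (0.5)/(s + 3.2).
Parallel: H = H₁ + H₂ = (n₁·d₂ + n₂·d₁)/(d₁·d₂).
n₁·d₂ = 4*s^2 + 25.2*s + 39.68. n₂·d₁ = 0.5*s^2 + 2.25*s + 0.22. Sum = 4.5*s^2 + 27.45*s + 39.9. d₁·d₂ = s^3 + 7.7*s^2 + 14.84*s + 1.408.
H(s) = (4.5*s^2 + 27.45*s + 39.9)/(s^3 + 7.7*s^2 + 14.84*s + 1.408)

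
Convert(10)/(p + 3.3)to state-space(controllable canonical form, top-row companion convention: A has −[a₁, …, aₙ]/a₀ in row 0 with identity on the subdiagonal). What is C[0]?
Reachable canonical form: C = numerator coefficients (right-aligned, zero-padded to length n).
num = 10, C = [[10]].
C[0] = 10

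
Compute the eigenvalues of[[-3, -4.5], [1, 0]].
Eigenvalues solve det(λI - A) = 0.
Characteristic polynomial: λ^2 + 3*λ + 4.5 = 0.
Roots: -1.5 + 1.5j, -1.5 - 1.5j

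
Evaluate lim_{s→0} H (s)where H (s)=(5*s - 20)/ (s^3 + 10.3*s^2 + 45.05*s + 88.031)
DC gain = H(0) = num(0)/den(0) = -20/88.031 = -0.2272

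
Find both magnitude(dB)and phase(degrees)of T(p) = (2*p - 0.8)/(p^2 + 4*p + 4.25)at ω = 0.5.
Substitute p = j*0.5: T(j0.5) = -0.06 + 0.28j.
|T| = 20*log₁₀(sqrt(Re²+Im²)) = -10.86 dB.
∠T = atan2(Im, Re) = 102.09°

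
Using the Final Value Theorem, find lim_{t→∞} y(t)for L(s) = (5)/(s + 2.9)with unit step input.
FVT: lim_{t→∞} y(t) = lim_{s→0} s*Y(s) where Y(s) = L(s)/s.
= lim_{s→0} L(s) = L(0) = num(0)/den(0) = 5/2.9 = 1.724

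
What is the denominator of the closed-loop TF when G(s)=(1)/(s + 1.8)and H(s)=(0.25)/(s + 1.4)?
Characteristic poly = G_den * H_den + G_num * H_num = (s^2 + 3.2*s + 2.52) + (0.25) = s^2 + 3.2*s + 2.77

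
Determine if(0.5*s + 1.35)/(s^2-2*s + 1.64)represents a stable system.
Denominator: s^2 - 2*s + 1.64. Poles: 1 + 0.8j, 1 - 0.8j. All Re(p)<0: No (unstable)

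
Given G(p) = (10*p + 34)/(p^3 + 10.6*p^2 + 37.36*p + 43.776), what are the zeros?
Set numerator = 0: 10*p + 34 = 0 → Zeros: -3.4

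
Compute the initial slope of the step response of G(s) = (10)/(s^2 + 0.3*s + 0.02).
IVT: y'(0⁺) = lim_{s→∞} s²·Y(s) = lim_{s→∞} s·G(s).
deg(num) = 0, deg(den) = 2, relative degree = 2 ≥ 2, so s·G(s) → 0. Initial slope = 0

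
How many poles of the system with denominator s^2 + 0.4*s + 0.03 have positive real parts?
s^2 + 0.4*s + 0.03 = (s + 0.3)(s + 0.1). Poles: -0.1, -0.3. RHP poles (Re>0): 0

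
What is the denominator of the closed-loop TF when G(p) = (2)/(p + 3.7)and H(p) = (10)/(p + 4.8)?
Characteristic poly = G_den * H_den + G_num * H_num = (p^2 + 8.5*p + 17.76) + (20) = p^2 + 8.5*p + 37.76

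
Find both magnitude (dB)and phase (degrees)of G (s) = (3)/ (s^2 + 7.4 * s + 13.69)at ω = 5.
Substitute s = j*5: G(j5) = -0.0226666 - 0.0741525j.
|G| = 20*log₁₀(sqrt(Re²+Im²)) = -22.21 dB.
∠G = atan2(Im, Re) = -107.00°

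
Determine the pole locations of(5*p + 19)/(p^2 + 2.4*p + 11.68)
Set denominator = 0: p^2 + 2.4*p + 11.68 = 0 → Poles: -1.2 + 3.2j, -1.2 - 3.2j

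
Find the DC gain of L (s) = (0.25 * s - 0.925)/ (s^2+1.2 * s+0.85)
DC gain = L(0) = num(0)/den(0) = -0.925/0.85 = -1.088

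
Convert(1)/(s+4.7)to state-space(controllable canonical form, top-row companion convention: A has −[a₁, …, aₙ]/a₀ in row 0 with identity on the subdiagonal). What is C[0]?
Reachable canonical form: C = numerator coefficients (right-aligned, zero-padded to length n).
num = 1, C = [[1]].
C[0] = 1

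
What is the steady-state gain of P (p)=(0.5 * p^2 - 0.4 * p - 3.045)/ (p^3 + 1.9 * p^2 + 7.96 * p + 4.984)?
DC gain = P(0) = num(0)/den(0) = -3.045/4.984 = -0.611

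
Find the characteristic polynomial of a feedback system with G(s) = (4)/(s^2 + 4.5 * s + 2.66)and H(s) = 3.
Characteristic poly = G_den * H_den + G_num * H_num = (s^2 + 4.5*s + 2.66) + (12) = s^2 + 4.5*s + 14.66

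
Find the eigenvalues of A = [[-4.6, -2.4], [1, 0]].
Eigenvalues solve det(λI - A) = 0.
Characteristic polynomial: λ^2 + 4.6*λ + 2.4 = 0.
Factor: (λ + 0.6)(λ + 4) = 0.
Roots: -0.6, -4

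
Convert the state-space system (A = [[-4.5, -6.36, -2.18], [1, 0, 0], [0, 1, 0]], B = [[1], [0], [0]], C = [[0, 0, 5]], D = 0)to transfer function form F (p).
F(p) = C(pI - A)⁻¹B + D.
Characteristic polynomial det(pI - A) = p^3 + 4.5*p^2 + 6.36*p + 2.18.
Numerator from C·adj(pI-A)·B + D·det(pI-A) = 5.
F(p) = (5)/(p^3 + 4.5*p^2 + 6.36*p + 2.18)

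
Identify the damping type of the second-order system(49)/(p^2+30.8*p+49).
Standard form: ωn²/(p²+2ζωn·p+ωn²) gives ωn=7, ζ=2.2.
Overdamped (ζ = 2.2 > 1)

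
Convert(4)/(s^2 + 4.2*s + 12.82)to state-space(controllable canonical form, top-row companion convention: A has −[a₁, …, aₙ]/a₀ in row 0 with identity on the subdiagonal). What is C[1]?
Reachable canonical form: C = numerator coefficients (right-aligned, zero-padded to length n).
num = 4, C = [[0, 4]].
C[1] = 4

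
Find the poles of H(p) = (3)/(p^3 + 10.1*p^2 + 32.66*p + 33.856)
Set denominator = 0: p^3 + 10.1*p^2 + 32.66*p + 33.856 = (p + 2.3)(p + 3.2)(p + 4.6) = 0 → Poles: -2.3, -3.2, -4.6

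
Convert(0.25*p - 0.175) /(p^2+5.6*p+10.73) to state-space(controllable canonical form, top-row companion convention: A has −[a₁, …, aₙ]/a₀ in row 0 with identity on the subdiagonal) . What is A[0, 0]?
Reachable canonical form for den = p^2 + 5.6*p + 10.73: top row of A = -[a₁,a₂,...,aₙ]/a₀, ones on the subdiagonal, zeros elsewhere.
A = [[-5.6, -10.73], [1, 0]].
A[0,0] = -5.6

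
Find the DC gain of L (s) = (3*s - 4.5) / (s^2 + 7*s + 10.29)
DC gain = L(0) = num(0)/den(0) = -4.5/10.29 = -0.4373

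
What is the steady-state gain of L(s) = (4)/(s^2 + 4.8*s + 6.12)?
DC gain = L(0) = num(0)/den(0) = 4/6.12 = 0.6536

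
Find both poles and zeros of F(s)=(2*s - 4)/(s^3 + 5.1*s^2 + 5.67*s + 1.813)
Set denominator = 0: s^3 + 5.1*s^2 + 5.67*s + 1.813 = (s + 0.7)(s + 0.7)(s + 3.7) = 0 → Poles: -0.7, -0.7, -3.7
Set numerator = 0: 2*s - 4 = 0 → Zeros: 2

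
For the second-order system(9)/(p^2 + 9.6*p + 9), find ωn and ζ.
Standard form: ωn²/(p²+2ζωn·p+ωn²).
const=9=ωn² → ωn=3, p coeff=9.6=2ζωn → ζ=1.6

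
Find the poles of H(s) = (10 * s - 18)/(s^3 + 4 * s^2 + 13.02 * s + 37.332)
Set denominator = 0: s^3 + 4*s^2 + 13.02*s + 37.332 = (s + 3.4)(s^2 + 0.6*s + 10.98) = 0 → Poles: -0.3 + 3.3j, -0.3 - 3.3j, -3.4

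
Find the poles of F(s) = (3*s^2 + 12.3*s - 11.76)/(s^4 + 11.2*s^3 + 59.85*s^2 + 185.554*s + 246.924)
Set denominator = 0: s^4 + 11.2*s^3 + 59.85*s^2 + 185.554*s + 246.924 = (s + 3.6)(s + 3.8)(s^2 + 3.8*s + 18.05) = 0 → Poles: -1.9 + 3.8j, -1.9 - 3.8j, -3.6, -3.8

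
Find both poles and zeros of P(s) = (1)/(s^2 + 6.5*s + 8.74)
Set denominator = 0: s^2 + 6.5*s + 8.74 = (s + 1.9)(s + 4.6) = 0 → Poles: -1.9, -4.6
Numerator is a nonzero constant (1) → Zeros: none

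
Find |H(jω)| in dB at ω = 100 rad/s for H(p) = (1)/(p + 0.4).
Substitute p = j*100: H(j100) = 3.99994e-05 - 0.00999984j.
|H(j100)| = sqrt(Re² + Im²) = 0.01.
20*log₁₀(0.01) = -40.00 dB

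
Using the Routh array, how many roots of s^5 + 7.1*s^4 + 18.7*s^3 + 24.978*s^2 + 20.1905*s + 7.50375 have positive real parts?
Routh array:
s^5: [1, 18.7, 20.1905]; s^4: [7.1, 24.978, 7.50375]; s^3: [15.182, 19.1336]; s^2: [16.03, 7.50375]; s^1: [12.0268]; s^0: [7.50375]
First column: [1, 7.1, 15.182, 16.03, 12.0268, 7.50375]. Sign changes = RHP roots = 0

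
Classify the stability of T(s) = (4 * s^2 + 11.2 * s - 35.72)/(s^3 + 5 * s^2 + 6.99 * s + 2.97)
Denominator: s^3 + 5*s^2 + 6.99*s + 2.97 = (s + 3)(s + 1.1)(s + 0.9). Poles: -0.9, -1.1, -3. Stable (all poles in LHP)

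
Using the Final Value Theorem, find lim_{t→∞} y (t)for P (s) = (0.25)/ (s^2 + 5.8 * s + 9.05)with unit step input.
FVT: lim_{t→∞} y(t) = lim_{s→0} s*Y(s) where Y(s) = P(s)/s.
= lim_{s→0} P(s) = P(0) = num(0)/den(0) = 0.25/9.05 = 0.02762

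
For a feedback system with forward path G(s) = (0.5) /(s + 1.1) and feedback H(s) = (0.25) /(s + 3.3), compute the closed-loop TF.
Closed-loop T = G/(1+GH).
Numerator: G_num * H_den = 0.5*s + 1.65.
Denominator: G_den * H_den + G_num * H_num = (s^2 + 4.4*s + 3.63) + (0.125) = s^2 + 4.4*s + 3.755.
T(s) = (0.5*s + 1.65)/(s^2 + 4.4*s + 3.755)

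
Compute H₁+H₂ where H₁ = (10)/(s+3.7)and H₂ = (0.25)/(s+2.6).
Parallel: H = H₁ + H₂ = (n₁·d₂ + n₂·d₁)/(d₁·d₂).
n₁·d₂ = 10*s + 26. n₂·d₁ = 0.25*s + 0.925. Sum = 10.25*s + 26.925. d₁·d₂ = s^2 + 6.3*s + 9.62.
H(s) = (10.25*s + 26.925)/(s^2 + 6.3*s + 9.62)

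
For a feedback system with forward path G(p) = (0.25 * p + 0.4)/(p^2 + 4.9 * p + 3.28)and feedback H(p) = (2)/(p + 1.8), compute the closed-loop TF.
Closed-loop T = G/(1+GH).
Numerator: G_num * H_den = 0.25*p^2 + 0.85*p + 0.72.
Denominator: G_den * H_den + G_num * H_num = (p^3 + 6.7*p^2 + 12.1*p + 5.904) + (0.5*p + 0.8) = p^3 + 6.7*p^2 + 12.6*p + 6.704.
T(p) = (0.25*p^2 + 0.85*p + 0.72)/(p^3 + 6.7*p^2 + 12.6*p + 6.704)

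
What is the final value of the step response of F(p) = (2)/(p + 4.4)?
FVT: lim_{t→∞} y(t) = lim_{p→0} p*Y(p) where Y(p) = F(p)/p.
= lim_{p→0} F(p) = F(0) = num(0)/den(0) = 2/4.4 = 0.4545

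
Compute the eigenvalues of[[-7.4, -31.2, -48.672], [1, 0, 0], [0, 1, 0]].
Eigenvalues solve det(λI - A) = 0.
Characteristic polynomial: λ^3 + 7.4*λ^2 + 31.2*λ + 48.672 = 0.
Factor: (λ + 2.6)(λ^2 + 4.8*λ + 18.72) = 0.
Roots: -2.4 + 3.6j, -2.4 - 3.6j, -2.6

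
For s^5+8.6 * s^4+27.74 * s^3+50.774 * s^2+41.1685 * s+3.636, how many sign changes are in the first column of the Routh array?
Routh array:
s^5: [1, 27.74, 41.1685]; s^4: [8.6, 50.774, 3.636]; s^3: [21.836, 40.7457]; s^2: [34.7265, 3.636]; s^1: [38.4594]; s^0: [3.636]
First column: [1, 8.6, 21.836, 34.7265, 38.4594, 3.636]. Sign changes = 0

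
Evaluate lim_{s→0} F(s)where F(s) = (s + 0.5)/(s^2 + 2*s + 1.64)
DC gain = F(0) = num(0)/den(0) = 0.5/1.64 = 0.3049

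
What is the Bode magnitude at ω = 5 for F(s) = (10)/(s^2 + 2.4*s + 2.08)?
Substitute s = j*5: F(j5) = -0.342434 - 0.179285j.
|F(j5)| = sqrt(Re² + Im²) = 0.3865.
20*log₁₀(0.3865) = -8.26 dB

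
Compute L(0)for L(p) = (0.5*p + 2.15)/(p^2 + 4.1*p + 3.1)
DC gain = L(0) = num(0)/den(0) = 2.15/3.1 = 0.6935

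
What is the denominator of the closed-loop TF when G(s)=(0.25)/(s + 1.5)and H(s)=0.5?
Characteristic poly = G_den * H_den + G_num * H_num = (s + 1.5) + (0.125) = s + 1.625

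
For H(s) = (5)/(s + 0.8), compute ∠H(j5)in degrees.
Substitute s = j*5: H(j5) = 0.156006 - 0.975039j.
∠H(j5) = atan2(Im, Re) = atan2(-0.975039, 0.156006) = -80.91°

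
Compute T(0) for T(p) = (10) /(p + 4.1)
DC gain = T(0) = num(0)/den(0) = 10/4.1 = 2.439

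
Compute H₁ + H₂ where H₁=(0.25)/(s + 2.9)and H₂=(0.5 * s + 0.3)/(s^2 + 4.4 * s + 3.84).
Parallel: H = H₁ + H₂ = (n₁·d₂ + n₂·d₁)/(d₁·d₂).
n₁·d₂ = 0.25*s^2 + 1.1*s + 0.96. n₂·d₁ = 0.5*s^2 + 1.75*s + 0.87. Sum = 0.75*s^2 + 2.85*s + 1.83. d₁·d₂ = s^3 + 7.3*s^2 + 16.6*s + 11.136.
H(s) = (0.75*s^2 + 2.85*s + 1.83)/(s^3 + 7.3*s^2 + 16.6*s + 11.136)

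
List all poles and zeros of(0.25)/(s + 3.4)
Set denominator = 0: s + 3.4 = 0 → Poles: -3.4
Numerator is a nonzero constant (0.25) → Zeros: none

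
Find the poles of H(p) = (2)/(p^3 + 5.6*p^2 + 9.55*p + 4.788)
Set denominator = 0: p^3 + 5.6*p^2 + 9.55*p + 4.788 = (p + 0.9)(p + 2.8)(p + 1.9) = 0 → Poles: -0.9, -1.9, -2.8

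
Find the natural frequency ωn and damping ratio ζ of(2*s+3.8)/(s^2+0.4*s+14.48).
Underdamped: complex pole -0.2 + 3.8j. ωn = |pole| = 3.805, ζ = -Re(pole)/ωn = 0.05256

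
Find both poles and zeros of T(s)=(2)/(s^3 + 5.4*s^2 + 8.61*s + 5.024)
Set denominator = 0: s^3 + 5.4*s^2 + 8.61*s + 5.024 = (s + 3.2)(s^2 + 2.2*s + 1.57) = 0 → Poles: -1.1 + 0.6j, -1.1 - 0.6j, -3.2
Numerator is a nonzero constant (2) → Zeros: none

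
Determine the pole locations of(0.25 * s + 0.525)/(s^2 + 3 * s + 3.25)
Set denominator = 0: s^2 + 3*s + 3.25 = 0 → Poles: -1.5 + 1j, -1.5 - 1j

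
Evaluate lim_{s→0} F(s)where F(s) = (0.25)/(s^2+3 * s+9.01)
DC gain = F(0) = num(0)/den(0) = 0.25/9.01 = 0.02775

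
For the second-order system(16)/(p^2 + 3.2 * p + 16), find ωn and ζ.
Standard form: ωn²/(p²+2ζωn·p+ωn²).
const=16=ωn² → ωn=4, p coeff=3.2=2ζωn → ζ=0.4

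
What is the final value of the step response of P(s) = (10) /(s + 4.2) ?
FVT: lim_{t→∞} y(t) = lim_{s→0} s*Y(s) where Y(s) = P(s)/s.
= lim_{s→0} P(s) = P(0) = num(0)/den(0) = 10/4.2 = 2.381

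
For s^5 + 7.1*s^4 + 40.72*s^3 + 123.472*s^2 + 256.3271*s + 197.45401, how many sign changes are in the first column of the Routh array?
Routh array:
s^5: [1, 40.72, 256.3271]; s^4: [7.1, 123.472, 197.45401]; s^3: [23.3296, 228.517]; s^2: [53.9264, 197.45401]; s^1: [143.094]; s^0: [197.45401]
First column: [1, 7.1, 23.3296, 53.9264, 143.094, 197.45401]. Sign changes = 0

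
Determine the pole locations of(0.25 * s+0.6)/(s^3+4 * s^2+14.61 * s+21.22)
Set denominator = 0: s^3 + 4*s^2 + 14.61*s + 21.22 = (s + 2)(s^2 + 2*s + 10.61) = 0 → Poles: -1 + 3.1j, -1 - 3.1j, -2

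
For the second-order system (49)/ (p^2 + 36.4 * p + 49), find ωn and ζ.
Standard form: ωn²/(p²+2ζωn·p+ωn²).
const=49=ωn² → ωn=7, p coeff=36.4=2ζωn → ζ=2.6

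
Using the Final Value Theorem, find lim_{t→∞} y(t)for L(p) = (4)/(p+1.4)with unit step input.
FVT: lim_{t→∞} y(t) = lim_{p→0} p*Y(p) where Y(p) = L(p)/p.
= lim_{p→0} L(p) = L(0) = num(0)/den(0) = 4/1.4 = 2.857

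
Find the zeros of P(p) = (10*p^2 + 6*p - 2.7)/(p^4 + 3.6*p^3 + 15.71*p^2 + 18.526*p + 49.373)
Set numerator = 0: 10*p^2 + 6*p - 2.7 = 10*(p - 0.3)(p + 0.9) = 0 → Zeros: -0.9, 0.3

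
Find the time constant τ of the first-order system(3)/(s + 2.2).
First-order system: τ = -1/pole. Pole = -2.2. τ = -1/(-2.2) = 0.4545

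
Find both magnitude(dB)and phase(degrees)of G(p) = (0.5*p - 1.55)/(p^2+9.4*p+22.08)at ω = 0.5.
Substitute p = j*0.5: G(j0.5) = -0.0655013 + 0.0255546j.
|G| = 20*log₁₀(sqrt(Re²+Im²)) = -23.06 dB.
∠G = atan2(Im, Re) = 158.69°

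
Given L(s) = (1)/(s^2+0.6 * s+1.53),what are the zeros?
Numerator is a nonzero constant (1) → Zeros: none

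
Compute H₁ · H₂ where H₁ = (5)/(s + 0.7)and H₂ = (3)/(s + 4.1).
Series: H = H₁ · H₂ = (n₁·n₂)/(d₁·d₂).
Num: n₁·n₂ = 15. Den: d₁·d₂ = s^2 + 4.8*s + 2.87.
H(s) = (15)/(s^2 + 4.8*s + 2.87)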